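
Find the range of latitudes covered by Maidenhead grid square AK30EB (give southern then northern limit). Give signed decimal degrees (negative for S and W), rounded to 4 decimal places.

10.0417, 10.0833

Field A=0, K=10: +0·20° lon, +10·10° lat → SW at lon -180°, lat 10°.
Square 3, 0: +3·2° lon, +0·1° lat → SW at lon -174°, lat 10°.
Subsquare e=4, b=1: +4·0.0833333° lon, +1·0.0416667° lat → SW at lon -173.667°, lat 10.0417°.
Cell spans 0.0833333° lon × 0.0416667° lat.
south 10.0417, north 10.0833.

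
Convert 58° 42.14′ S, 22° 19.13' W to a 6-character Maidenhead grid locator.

Add 180° to longitude and 90° to latitude: 157.6812, 31.2977.
Field: 157.6812/20 → 7 → H, 31.2977/10 → 3 → D; chars HD.
Square: 17.6812/2 → 8, 1.2977/1 → 1; chars 81.
Subsquare: 1.6812/0.0833333 → 20 → u, 0.2977/0.0416667 → 7 → h; chars uh.

HD81uh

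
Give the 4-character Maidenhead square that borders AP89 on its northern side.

Latitude square 9; +1 → 10, wraps to 0, carry into field.
Latitude field P = 15; +1 → 16 = Q.
The longitude characters are unchanged.

AQ80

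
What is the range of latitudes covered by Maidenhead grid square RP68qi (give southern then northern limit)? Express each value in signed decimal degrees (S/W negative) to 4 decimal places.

Field R=17, P=15: +17·20° lon, +15·10° lat → SW at lon 160°, lat 60°.
Square 6, 8: +6·2° lon, +8·1° lat → SW at lon 172°, lat 68°.
Subsquare q=16, i=8: +16·0.0833333° lon, +8·0.0416667° lat → SW at lon 173.333°, lat 68.3333°.
Cell spans 0.0833333° lon × 0.0416667° lat.
south 68.3333, north 68.3750.

68.3333, 68.3750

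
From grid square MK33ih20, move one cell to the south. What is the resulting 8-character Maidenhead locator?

MK33ig29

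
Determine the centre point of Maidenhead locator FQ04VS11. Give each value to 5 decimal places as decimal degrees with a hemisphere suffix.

74.75625° N, 78.23750° W

Field F=5, Q=16: +5·20° lon, +16·10° lat → SW at lon -80°, lat 70°.
Square 0, 4: +0·2° lon, +4·1° lat → SW at lon -80°, lat 74°.
Subsquare v=21, s=18: +21·0.0833333° lon, +18·0.0416667° lat → SW at lon -78.25°, lat 74.75°.
Extended square 1, 1: +1·0.00833333° lon, +1·0.00416667° lat → SW at lon -78.2417°, lat 74.7542°.
Cell spans 0.00833333° lon × 0.00416667° lat. Centre is SW corner plus half of each.
latitude 74.75625° N, longitude 78.23750° W.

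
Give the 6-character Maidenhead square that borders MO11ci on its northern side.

MO11cj

Latitude subsquare i = 8; +1 → 9 = j.
The longitude characters are unchanged.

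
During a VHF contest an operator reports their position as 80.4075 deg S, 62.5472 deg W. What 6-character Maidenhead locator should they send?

FA89ro

Shift to the Maidenhead origin (180°W, 90°S): lon 117.4528, lat 9.5925.
Field (20°×10°, letters A–R): 117.4528/20 → 5 → F, 9.5925/10 → 0 → A; chars FA.
Square (2°×1°, digits 0–9): 17.4528/2 → 8, 9.5925/1 → 9; chars 89.
Subsquare (5′×2.5′, letters a–x): 1.4528/0.0833333 → 17 → r, 0.5925/0.0416667 → 14 → o; chars ro.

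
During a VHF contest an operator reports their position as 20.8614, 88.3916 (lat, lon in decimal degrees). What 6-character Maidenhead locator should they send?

NL40eu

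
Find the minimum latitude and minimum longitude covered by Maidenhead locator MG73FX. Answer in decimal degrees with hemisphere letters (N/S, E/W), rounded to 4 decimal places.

26.0417° S, 74.4167° E

Field M=12, G=6: +12·20° lon, +6·10° lat → SW at lon 60°, lat -30°.
Square 7, 3: +7·2° lon, +3·1° lat → SW at lon 74°, lat -27°.
Subsquare f=5, x=23: +5·0.0833333° lon, +23·0.0416667° lat → SW at lon 74.4167°, lat -26.0417°.
latitude 26.0417° S, longitude 74.4167° E.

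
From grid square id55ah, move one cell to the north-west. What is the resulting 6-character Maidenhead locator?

ID45xi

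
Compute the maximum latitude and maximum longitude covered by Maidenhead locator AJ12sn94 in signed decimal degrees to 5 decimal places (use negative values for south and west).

2.56250, -176.41667

Field A=0, J=9: +0·20° lon, +9·10° lat → SW at lon -180°, lat 0°.
Square 1, 2: +1·2° lon, +2·1° lat → SW at lon -178°, lat 2°.
Subsquare s=18, n=13: +18·0.0833333° lon, +13·0.0416667° lat → SW at lon -176.5°, lat 2.54167°.
Extended square 9, 4: +9·0.00833333° lon, +4·0.00416667° lat → SW at lon -176.425°, lat 2.55833°.
Cell spans 0.00833333° lon × 0.00416667° lat. NE corner is SW corner plus one full cell.
latitude 2.56250, longitude -176.41667.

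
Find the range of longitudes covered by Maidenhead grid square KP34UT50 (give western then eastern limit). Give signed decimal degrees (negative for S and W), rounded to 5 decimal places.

27.70833, 27.71667

Field K=10, P=15: +10·20° lon, +15·10° lat → SW at lon 20°, lat 60°.
Square 3, 4: +3·2° lon, +4·1° lat → SW at lon 26°, lat 64°.
Subsquare u=20, t=19: +20·0.0833333° lon, +19·0.0416667° lat → SW at lon 27.6667°, lat 64.7917°.
Extended square 5, 0: +5·0.00833333° lon, +0·0.00416667° lat → SW at lon 27.7083°, lat 64.7917°.
Cell spans 0.00833333° lon × 0.00416667° lat.
west 27.70833, east 27.71667.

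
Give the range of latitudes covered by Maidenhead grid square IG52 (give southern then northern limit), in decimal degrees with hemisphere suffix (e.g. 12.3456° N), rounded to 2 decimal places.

Field I=8, G=6: +8·20° lon, +6·10° lat → SW at lon -20°, lat -30°.
Square 5, 2: +5·2° lon, +2·1° lat → SW at lon -10°, lat -28°.
Cell spans 2° lon × 1° lat.
south 28.00° S, north 27.00° S.

28.00° S, 27.00° S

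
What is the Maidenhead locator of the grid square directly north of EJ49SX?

EK40sa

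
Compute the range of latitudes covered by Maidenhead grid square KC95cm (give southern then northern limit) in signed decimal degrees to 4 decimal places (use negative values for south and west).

-64.5000, -64.4583

Field K=10, C=2: +10·20° lon, +2·10° lat → SW at lon 20°, lat -70°.
Square 9, 5: +9·2° lon, +5·1° lat → SW at lon 38°, lat -65°.
Subsquare c=2, m=12: +2·0.0833333° lon, +12·0.0416667° lat → SW at lon 38.1667°, lat -64.5°.
Cell spans 0.0833333° lon × 0.0416667° lat.
south -64.5000, north -64.4583.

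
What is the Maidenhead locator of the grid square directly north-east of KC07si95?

KC07ti06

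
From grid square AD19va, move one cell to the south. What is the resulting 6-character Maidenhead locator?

Latitude subsquare a = 0; −1 → -1, wraps to 23 = x, carry into square.
Latitude square 9; −1 → 8.
The longitude characters are unchanged.

AD18vx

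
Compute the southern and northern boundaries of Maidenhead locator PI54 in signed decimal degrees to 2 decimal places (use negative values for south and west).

-6.00, -5.00

Field P=15, I=8: +15·20° lon, +8·10° lat → SW at lon 120°, lat -10°.
Square 5, 4: +5·2° lon, +4·1° lat → SW at lon 130°, lat -6°.
Cell spans 2° lon × 1° lat.
south -6.00, north -5.00.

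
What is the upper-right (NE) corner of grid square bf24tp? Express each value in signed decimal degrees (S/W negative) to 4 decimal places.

-35.3333, -154.3333

Field B=1, F=5: +1·20° lon, +5·10° lat → SW at lon -160°, lat -40°.
Square 2, 4: +2·2° lon, +4·1° lat → SW at lon -156°, lat -36°.
Subsquare t=19, p=15: +19·0.0833333° lon, +15·0.0416667° lat → SW at lon -154.417°, lat -35.375°.
Cell spans 0.0833333° lon × 0.0416667° lat. NE corner is SW corner plus one full cell.
latitude -35.3333, longitude -154.3333.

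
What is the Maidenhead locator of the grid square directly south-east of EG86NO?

EG86on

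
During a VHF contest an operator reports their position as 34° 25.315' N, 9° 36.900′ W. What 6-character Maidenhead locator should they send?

IM54ek

Offset from 180°W / 90°S: lon 170.3850°, lat 124.4219°.
Field: 170.3850/20 → 8 → I, 124.4219/10 → 12 → M; chars IM.
Square: 10.3850/2 → 5, 4.4219/1 → 4; chars 54.
Subsquare: 0.3850/0.0833333 → 4 → e, 0.4219/0.0416667 → 10 → k; chars ek.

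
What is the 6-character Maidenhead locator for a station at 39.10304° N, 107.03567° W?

Shift to the Maidenhead origin (180°W, 90°S): lon 72.9643, lat 129.1030.
Field (20°×10°, letters A–R): 72.9643/20 → 3 → D, 129.1030/10 → 12 → M; chars DM.
Square (2°×1°, digits 0–9): 12.9643/2 → 6, 9.1030/1 → 9; chars 69.
Subsquare (5′×2.5′, letters a–x): 0.9643/0.0833333 → 11 → l, 0.1030/0.0416667 → 2 → c; chars lc.

DM69lc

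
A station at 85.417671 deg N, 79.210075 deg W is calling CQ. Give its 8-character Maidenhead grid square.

Shift to the Maidenhead origin (180°W, 90°S): lon 100.78992, lat 175.41767.
Field (20°×10°, letters A–R): 100.78992/20 → 5 → F, 175.41767/10 → 17 → R; chars FR.
Square (2°×1°, digits 0–9): 0.78992/2 → 0, 5.41767/1 → 5; chars 05.
Subsquare (5′×2.5′, letters a–x): 0.78992/0.0833333 → 9 → j, 0.41767/0.0416667 → 10 → k; chars jk.
Extended square (30″×15″, digits 0–9): 0.03992/0.00833333 → 4, 0.00100/0.00416667 → 0; chars 40.

FR05jk40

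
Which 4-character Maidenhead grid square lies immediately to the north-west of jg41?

JG32

Longitude square 4; −1 → 3.
Latitude square 1; +1 → 2.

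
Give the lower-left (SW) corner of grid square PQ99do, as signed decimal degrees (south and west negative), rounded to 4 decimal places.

79.5833, 138.2500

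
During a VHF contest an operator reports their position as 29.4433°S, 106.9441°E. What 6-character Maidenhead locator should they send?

OG30ln

Offset from 180°W / 90°S: lon 286.9441°, lat 60.5567°.
Field: 286.9441/20 → 14 → O, 60.5567/10 → 6 → G; chars OG.
Square: 6.9441/2 → 3, 0.5567/1 → 0; chars 30.
Subsquare: 0.9441/0.0833333 → 11 → l, 0.5567/0.0416667 → 13 → n; chars ln.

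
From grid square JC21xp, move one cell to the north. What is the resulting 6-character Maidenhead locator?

Latitude subsquare p = 15; +1 → 16 = q.
The longitude characters are unchanged.

JC21xq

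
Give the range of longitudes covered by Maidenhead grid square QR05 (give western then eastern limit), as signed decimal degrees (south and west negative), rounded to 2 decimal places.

Field Q=16, R=17: +16·20° lon, +17·10° lat → SW at lon 140°, lat 80°.
Square 0, 5: +0·2° lon, +5·1° lat → SW at lon 140°, lat 85°.
Cell spans 2° lon × 1° lat.
west 140.00, east 142.00.

140.00, 142.00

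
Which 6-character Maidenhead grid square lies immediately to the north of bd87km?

Latitude subsquare m = 12; +1 → 13 = n.
The longitude characters are unchanged.

BD87kn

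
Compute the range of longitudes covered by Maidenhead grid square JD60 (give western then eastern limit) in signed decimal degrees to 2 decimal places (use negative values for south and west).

12.00, 14.00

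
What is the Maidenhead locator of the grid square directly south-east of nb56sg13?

NB56sg22

Longitude extended square 1; +1 → 2.
Latitude extended square 3; −1 → 2.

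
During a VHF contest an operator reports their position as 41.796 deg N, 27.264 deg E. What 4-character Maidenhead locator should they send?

KN31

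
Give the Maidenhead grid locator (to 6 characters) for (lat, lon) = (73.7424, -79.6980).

FQ03dr

Offset from 180°W / 90°S: lon 100.3020°, lat 163.7424°.
Field: 100.3020/20 → 5 → F, 163.7424/10 → 16 → Q; chars FQ.
Square: 0.3020/2 → 0, 3.7424/1 → 3; chars 03.
Subsquare: 0.3020/0.0833333 → 3 → d, 0.7424/0.0416667 → 17 → r; chars dr.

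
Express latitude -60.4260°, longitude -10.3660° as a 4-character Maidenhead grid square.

Offset from 180°W / 90°S: lon 169.63°, lat 29.57°.
Field: 169.63/20 → 8 → I, 29.57/10 → 2 → C; chars IC.
Square: 9.63/2 → 4, 9.57/1 → 9; chars 49.

IC49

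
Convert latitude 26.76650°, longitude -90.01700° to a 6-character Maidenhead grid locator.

EL46xs

Add 180° to longitude and 90° to latitude: 89.9830, 116.7665.
Field: 89.9830/20 → 4 → E, 116.7665/10 → 11 → L; chars EL.
Square: 9.9830/2 → 4, 6.7665/1 → 6; chars 46.
Subsquare: 1.9830/0.0833333 → 23 → x, 0.7665/0.0416667 → 18 → s; chars xs.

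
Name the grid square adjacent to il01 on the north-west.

HL92

Longitude square 0; −1 → -1, wraps to 9, carry into field.
Longitude field I = 8; −1 → 7 = H.
Latitude square 1; +1 → 2.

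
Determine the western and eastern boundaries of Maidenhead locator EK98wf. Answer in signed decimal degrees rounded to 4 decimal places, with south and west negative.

-80.1667, -80.0833

Field E=4, K=10: +4·20° lon, +10·10° lat → SW at lon -100°, lat 10°.
Square 9, 8: +9·2° lon, +8·1° lat → SW at lon -82°, lat 18°.
Subsquare w=22, f=5: +22·0.0833333° lon, +5·0.0416667° lat → SW at lon -80.1667°, lat 18.2083°.
Cell spans 0.0833333° lon × 0.0416667° lat.
west -80.1667, east -80.0833.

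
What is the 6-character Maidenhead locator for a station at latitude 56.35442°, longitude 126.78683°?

PO36ji

Offset from 180°W / 90°S: lon 306.7868°, lat 146.3544°.
Field (20°×10°, letters A–R): lon ⌊306.7868/20⌋ = 15 → P; lat ⌊146.3544/10⌋ = 14 → O.
Square (2°×1°, digits 0–9): lon ⌊6.7868/2⌋ = 3; lat ⌊6.3544/1⌋ = 6.
Subsquare (5′×2.5′, letters a–x): lon ⌊0.7868/0.0833333⌋ = 9 → j; lat ⌊0.3544/0.0416667⌋ = 8 → i.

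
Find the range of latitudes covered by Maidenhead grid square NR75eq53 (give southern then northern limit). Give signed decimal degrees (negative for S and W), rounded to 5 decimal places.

Field N=13, R=17: +13·20° lon, +17·10° lat → SW at lon 80°, lat 80°.
Square 7, 5: +7·2° lon, +5·1° lat → SW at lon 94°, lat 85°.
Subsquare e=4, q=16: +4·0.0833333° lon, +16·0.0416667° lat → SW at lon 94.3333°, lat 85.6667°.
Extended square 5, 3: +5·0.00833333° lon, +3·0.00416667° lat → SW at lon 94.375°, lat 85.6792°.
Cell spans 0.00833333° lon × 0.00416667° lat.
south 85.67917, north 85.68333.

85.67917, 85.68333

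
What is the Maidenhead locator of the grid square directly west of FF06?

Longitude square 0; −1 → -1, wraps to 9, carry into field.
Longitude field F = 5; −1 → 4 = E.
The latitude characters are unchanged.

EF96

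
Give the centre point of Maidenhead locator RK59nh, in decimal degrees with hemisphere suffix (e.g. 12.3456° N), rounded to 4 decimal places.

Field R=17, K=10: +17·20° lon, +10·10° lat → SW at lon 160°, lat 10°.
Square 5, 9: +5·2° lon, +9·1° lat → SW at lon 170°, lat 19°.
Subsquare n=13, h=7: +13·0.0833333° lon, +7·0.0416667° lat → SW at lon 171.083°, lat 19.2917°.
Cell spans 0.0833333° lon × 0.0416667° lat. Centre is SW corner plus half of each.
latitude 19.3125° N, longitude 171.1250° E.

19.3125° N, 171.1250° E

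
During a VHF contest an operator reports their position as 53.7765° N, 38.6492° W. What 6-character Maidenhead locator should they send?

HO03qs

Add 180° to longitude and 90° to latitude: 141.3508, 143.7765.
Field: 141.3508/20 → 7 → H, 143.7765/10 → 14 → O; chars HO.
Square: 1.3508/2 → 0, 3.7765/1 → 3; chars 03.
Subsquare: 1.3508/0.0833333 → 16 → q, 0.7765/0.0416667 → 18 → s; chars qs.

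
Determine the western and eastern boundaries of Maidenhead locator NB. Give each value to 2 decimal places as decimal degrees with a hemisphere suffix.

Field N=13, B=1: +13·20° lon, +1·10° lat → SW at lon 80°, lat -80°.
Cell spans 20° lon × 10° lat.
west 80.00° E, east 100.00° E.

80.00° E, 100.00° E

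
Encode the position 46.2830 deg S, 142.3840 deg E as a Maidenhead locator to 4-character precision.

QE13

Add 180° to longitude and 90° to latitude: 322.38, 43.72.
Field: 322.38/20 → 16 → Q, 43.72/10 → 4 → E; chars QE.
Square: 2.38/2 → 1, 3.72/1 → 3; chars 13.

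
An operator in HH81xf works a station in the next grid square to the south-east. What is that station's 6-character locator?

Longitude subsquare x = 23; +1 → 24, wraps to 0 = a, carry into square.
Longitude square 8; +1 → 9.
Latitude subsquare f = 5; −1 → 4 = e.

HH91ae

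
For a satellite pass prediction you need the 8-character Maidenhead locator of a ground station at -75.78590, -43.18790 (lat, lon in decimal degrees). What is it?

Shift to the Maidenhead origin (180°W, 90°S): lon 136.81210, lat 14.21410.
Field (20°×10°, letters A–R): lon ⌊136.81210/20⌋ = 6 → G; lat ⌊14.21410/10⌋ = 1 → B.
Square (2°×1°, digits 0–9): lon ⌊16.81210/2⌋ = 8; lat ⌊4.21410/1⌋ = 4.
Subsquare (5′×2.5′, letters a–x): lon ⌊0.81210/0.0833333⌋ = 9 → j; lat ⌊0.21410/0.0416667⌋ = 5 → f.
Extended square (30″×15″, digits 0–9): lon ⌊0.06210/0.00833333⌋ = 7; lat ⌊0.00577/0.00416667⌋ = 1.

GB84jf71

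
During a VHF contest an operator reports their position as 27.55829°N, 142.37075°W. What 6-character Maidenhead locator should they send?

Shift to the Maidenhead origin (180°W, 90°S): lon 37.6293, lat 117.5583.
Field: lon ⌊37.6293/20⌋ = 1 → B; lat ⌊117.5583/10⌋ = 11 → L.
Square: lon ⌊17.6293/2⌋ = 8; lat ⌊7.5583/1⌋ = 7.
Subsquare: lon ⌊1.6293/0.0833333⌋ = 19 → t; lat ⌊0.5583/0.0416667⌋ = 13 → n.

BL87tn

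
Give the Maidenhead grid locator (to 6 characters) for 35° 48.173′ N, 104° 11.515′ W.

Shift to the Maidenhead origin (180°W, 90°S): lon 75.8081, lat 125.8029.
Field (20°×10°, letters A–R): 75.8081/20 → 3 → D, 125.8029/10 → 12 → M; chars DM.
Square (2°×1°, digits 0–9): 15.8081/2 → 7, 5.8029/1 → 5; chars 75.
Subsquare (5′×2.5′, letters a–x): 1.8081/0.0833333 → 21 → v, 0.8029/0.0416667 → 19 → t; chars vt.

DM75vt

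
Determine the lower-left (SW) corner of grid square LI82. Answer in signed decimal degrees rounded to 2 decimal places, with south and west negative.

-8.00, 56.00

Field L=11, I=8: +11·20° lon, +8·10° lat → SW at lon 40°, lat -10°.
Square 8, 2: +8·2° lon, +2·1° lat → SW at lon 56°, lat -8°.
latitude -8.00, longitude 56.00.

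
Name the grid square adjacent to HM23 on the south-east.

HM32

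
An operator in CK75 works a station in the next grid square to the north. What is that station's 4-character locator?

Latitude square 5; +1 → 6.
The longitude characters are unchanged.

CK76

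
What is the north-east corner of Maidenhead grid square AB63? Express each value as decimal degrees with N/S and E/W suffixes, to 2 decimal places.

Field A=0, B=1: +0·20° lon, +1·10° lat → SW at lon -180°, lat -80°.
Square 6, 3: +6·2° lon, +3·1° lat → SW at lon -168°, lat -77°.
Cell spans 2° lon × 1° lat. NE corner is SW corner plus one full cell.
latitude 76.00° S, longitude 166.00° W.

76.00° S, 166.00° W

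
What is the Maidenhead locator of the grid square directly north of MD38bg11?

MD38bg12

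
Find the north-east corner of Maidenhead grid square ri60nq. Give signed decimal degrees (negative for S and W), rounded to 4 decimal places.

-9.2917, 173.1667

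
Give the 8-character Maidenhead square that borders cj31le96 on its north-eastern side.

CJ31me07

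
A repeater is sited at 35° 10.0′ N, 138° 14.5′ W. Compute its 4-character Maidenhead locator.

Offset from 180°W / 90°S: lon 41.76°, lat 125.17°.
Field: 41.76/20 → 2 → C, 125.17/10 → 12 → M; chars CM.
Square: 1.76/2 → 0, 5.17/1 → 5; chars 05.

CM05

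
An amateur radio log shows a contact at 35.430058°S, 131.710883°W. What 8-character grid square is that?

Add 180° to longitude and 90° to latitude: 48.28912, 54.56994.
Field (20°×10°, letters A–R): 48.28912/20 → 2 → C, 54.56994/10 → 5 → F; chars CF.
Square (2°×1°, digits 0–9): 8.28912/2 → 4, 4.56994/1 → 4; chars 44.
Subsquare (5′×2.5′, letters a–x): 0.28912/0.0833333 → 3 → d, 0.56994/0.0416667 → 13 → n; chars dn.
Extended square (30″×15″, digits 0–9): 0.03912/0.00833333 → 4, 0.02828/0.00416667 → 6; chars 46.

CF44dn46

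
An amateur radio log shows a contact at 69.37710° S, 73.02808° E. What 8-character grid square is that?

Add 180° to longitude and 90° to latitude: 253.02808, 20.62290.
Field: lon ⌊253.02808/20⌋ = 12 → M; lat ⌊20.62290/10⌋ = 2 → C.
Square: lon ⌊13.02808/2⌋ = 6; lat ⌊0.62290/1⌋ = 0.
Subsquare: lon ⌊1.02808/0.0833333⌋ = 12 → m; lat ⌊0.62290/0.0416667⌋ = 14 → o.
Extended square: lon ⌊0.02808/0.00833333⌋ = 3; lat ⌊0.03957/0.00416667⌋ = 9.

MC60mo39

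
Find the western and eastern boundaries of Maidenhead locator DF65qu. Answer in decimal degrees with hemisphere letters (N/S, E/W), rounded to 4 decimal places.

Field D=3, F=5: +3·20° lon, +5·10° lat → SW at lon -120°, lat -40°.
Square 6, 5: +6·2° lon, +5·1° lat → SW at lon -108°, lat -35°.
Subsquare q=16, u=20: +16·0.0833333° lon, +20·0.0416667° lat → SW at lon -106.667°, lat -34.1667°.
Cell spans 0.0833333° lon × 0.0416667° lat.
west 106.6667° W, east 106.5833° W.

106.6667° W, 106.5833° W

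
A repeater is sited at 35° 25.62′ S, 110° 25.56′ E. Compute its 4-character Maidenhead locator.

Shift to the Maidenhead origin (180°W, 90°S): lon 290.43, lat 54.57.
Field: 290.43/20 → 14 → O, 54.57/10 → 5 → F; chars OF.
Square: 10.43/2 → 5, 4.57/1 → 4; chars 54.

OF54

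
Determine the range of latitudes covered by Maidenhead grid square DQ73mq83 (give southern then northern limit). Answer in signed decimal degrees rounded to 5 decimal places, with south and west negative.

Field D=3, Q=16: +3·20° lon, +16·10° lat → SW at lon -120°, lat 70°.
Square 7, 3: +7·2° lon, +3·1° lat → SW at lon -106°, lat 73°.
Subsquare m=12, q=16: +12·0.0833333° lon, +16·0.0416667° lat → SW at lon -105°, lat 73.6667°.
Extended square 8, 3: +8·0.00833333° lon, +3·0.00416667° lat → SW at lon -104.933°, lat 73.6792°.
Cell spans 0.00833333° lon × 0.00416667° lat.
south 73.67917, north 73.68333.

73.67917, 73.68333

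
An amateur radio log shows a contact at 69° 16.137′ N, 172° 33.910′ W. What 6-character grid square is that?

Offset from 180°W / 90°S: lon 7.4348°, lat 159.2690°.
Field: 7.4348/20 → 0 → A, 159.2690/10 → 15 → P; chars AP.
Square: 7.4348/2 → 3, 9.2690/1 → 9; chars 39.
Subsquare: 1.4348/0.0833333 → 17 → r, 0.2690/0.0416667 → 6 → g; chars rg.

AP39rg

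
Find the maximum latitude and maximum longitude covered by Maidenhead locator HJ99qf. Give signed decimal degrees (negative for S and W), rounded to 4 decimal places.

9.2500, -20.5833

Field H=7, J=9: +7·20° lon, +9·10° lat → SW at lon -40°, lat 0°.
Square 9, 9: +9·2° lon, +9·1° lat → SW at lon -22°, lat 9°.
Subsquare q=16, f=5: +16·0.0833333° lon, +5·0.0416667° lat → SW at lon -20.6667°, lat 9.20833°.
Cell spans 0.0833333° lon × 0.0416667° lat. NE corner is SW corner plus one full cell.
latitude 9.2500, longitude -20.5833.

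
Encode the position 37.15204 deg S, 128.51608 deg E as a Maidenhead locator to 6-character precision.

PF42gu

Add 180° to longitude and 90° to latitude: 308.5161, 52.8480.
Field: 308.5161/20 → 15 → P, 52.8480/10 → 5 → F; chars PF.
Square: 8.5161/2 → 4, 2.8480/1 → 2; chars 42.
Subsquare: 0.5161/0.0833333 → 6 → g, 0.8480/0.0416667 → 20 → u; chars gu.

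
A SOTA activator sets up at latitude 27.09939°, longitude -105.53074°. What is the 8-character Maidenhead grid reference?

DL77fc63

Add 180° to longitude and 90° to latitude: 74.46926, 117.09939.
Field: lon ⌊74.46926/20⌋ = 3 → D; lat ⌊117.09939/10⌋ = 11 → L.
Square: lon ⌊14.46926/2⌋ = 7; lat ⌊7.09939/1⌋ = 7.
Subsquare: lon ⌊0.46926/0.0833333⌋ = 5 → f; lat ⌊0.09939/0.0416667⌋ = 2 → c.
Extended square: lon ⌊0.05259/0.00833333⌋ = 6; lat ⌊0.01606/0.00416667⌋ = 3.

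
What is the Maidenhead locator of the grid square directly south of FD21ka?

FD20kx

Latitude subsquare a = 0; −1 → -1, wraps to 23 = x, carry into square.
Latitude square 1; −1 → 0.
The longitude characters are unchanged.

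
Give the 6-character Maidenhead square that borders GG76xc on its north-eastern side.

Longitude subsquare x = 23; +1 → 24, wraps to 0 = a, carry into square.
Longitude square 7; +1 → 8.
Latitude subsquare c = 2; +1 → 3 = d.

GG86ad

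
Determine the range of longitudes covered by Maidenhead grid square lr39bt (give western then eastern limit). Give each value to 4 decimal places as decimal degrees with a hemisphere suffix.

46.0833° E, 46.1667° E

Field L=11, R=17: +11·20° lon, +17·10° lat → SW at lon 40°, lat 80°.
Square 3, 9: +3·2° lon, +9·1° lat → SW at lon 46°, lat 89°.
Subsquare b=1, t=19: +1·0.0833333° lon, +19·0.0416667° lat → SW at lon 46.0833°, lat 89.7917°.
Cell spans 0.0833333° lon × 0.0416667° lat.
west 46.0833° E, east 46.1667° E.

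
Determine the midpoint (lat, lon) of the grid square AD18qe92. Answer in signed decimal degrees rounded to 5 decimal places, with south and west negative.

-51.82292, -176.58750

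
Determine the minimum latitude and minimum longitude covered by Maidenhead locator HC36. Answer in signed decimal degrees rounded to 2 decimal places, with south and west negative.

Field H=7, C=2: +7·20° lon, +2·10° lat → SW at lon -40°, lat -70°.
Square 3, 6: +3·2° lon, +6·1° lat → SW at lon -34°, lat -64°.
latitude -64.00, longitude -34.00.

-64.00, -34.00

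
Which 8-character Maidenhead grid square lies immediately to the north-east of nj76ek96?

Longitude extended square 9; +1 → 10, wraps to 0, carry into subsquare.
Longitude subsquare e = 4; +1 → 5 = f.
Latitude extended square 6; +1 → 7.

NJ76fk07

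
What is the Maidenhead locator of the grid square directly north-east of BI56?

BI67

Longitude square 5; +1 → 6.
Latitude square 6; +1 → 7.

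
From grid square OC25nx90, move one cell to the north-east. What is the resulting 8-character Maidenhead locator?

OC25ox01

Longitude extended square 9; +1 → 10, wraps to 0, carry into subsquare.
Longitude subsquare n = 13; +1 → 14 = o.
Latitude extended square 0; +1 → 1.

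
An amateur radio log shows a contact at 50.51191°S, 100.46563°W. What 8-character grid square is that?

DD99sl47

Offset from 180°W / 90°S: lon 79.53437°, lat 39.48809°.
Field (20°×10°, letters A–R): lon ⌊79.53437/20⌋ = 3 → D; lat ⌊39.48809/10⌋ = 3 → D.
Square (2°×1°, digits 0–9): lon ⌊19.53437/2⌋ = 9; lat ⌊9.48809/1⌋ = 9.
Subsquare (5′×2.5′, letters a–x): lon ⌊1.53437/0.0833333⌋ = 18 → s; lat ⌊0.48809/0.0416667⌋ = 11 → l.
Extended square (30″×15″, digits 0–9): lon ⌊0.03437/0.00833333⌋ = 4; lat ⌊0.02976/0.00416667⌋ = 7.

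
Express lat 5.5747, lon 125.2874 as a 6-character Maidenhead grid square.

Add 180° to longitude and 90° to latitude: 305.2874, 95.5747.
Field: lon ⌊305.2874/20⌋ = 15 → P; lat ⌊95.5747/10⌋ = 9 → J.
Square: lon ⌊5.2874/2⌋ = 2; lat ⌊5.5747/1⌋ = 5.
Subsquare: lon ⌊1.2874/0.0833333⌋ = 15 → p; lat ⌊0.5747/0.0416667⌋ = 13 → n.

PJ25pn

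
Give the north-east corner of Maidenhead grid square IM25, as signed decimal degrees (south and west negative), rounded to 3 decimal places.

36.000, -14.000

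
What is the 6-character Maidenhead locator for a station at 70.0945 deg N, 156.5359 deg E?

Offset from 180°W / 90°S: lon 336.5359°, lat 160.0945°.
Field: lon ⌊336.5359/20⌋ = 16 → Q; lat ⌊160.0945/10⌋ = 16 → Q.
Square: lon ⌊16.5359/2⌋ = 8; lat ⌊0.0945/1⌋ = 0.
Subsquare: lon ⌊0.5359/0.0833333⌋ = 6 → g; lat ⌊0.0945/0.0416667⌋ = 2 → c.

QQ80gc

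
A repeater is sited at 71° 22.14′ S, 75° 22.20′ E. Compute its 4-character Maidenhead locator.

MB78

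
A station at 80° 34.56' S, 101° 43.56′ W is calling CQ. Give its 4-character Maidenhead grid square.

Shift to the Maidenhead origin (180°W, 90°S): lon 78.27, lat 9.42.
Field: lon ⌊78.27/20⌋ = 3 → D; lat ⌊9.42/10⌋ = 0 → A.
Square: lon ⌊18.27/2⌋ = 9; lat ⌊9.42/1⌋ = 9.

DA99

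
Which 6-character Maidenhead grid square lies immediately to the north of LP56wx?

Latitude subsquare x = 23; +1 → 24, wraps to 0 = a, carry into square.
Latitude square 6; +1 → 7.
The longitude characters are unchanged.

LP57wa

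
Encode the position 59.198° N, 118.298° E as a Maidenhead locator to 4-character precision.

Shift to the Maidenhead origin (180°W, 90°S): lon 298.30, lat 149.20.
Field (20°×10°, letters A–R): lon ⌊298.30/20⌋ = 14 → O; lat ⌊149.20/10⌋ = 14 → O.
Square (2°×1°, digits 0–9): lon ⌊18.30/2⌋ = 9; lat ⌊9.20/1⌋ = 9.

OO99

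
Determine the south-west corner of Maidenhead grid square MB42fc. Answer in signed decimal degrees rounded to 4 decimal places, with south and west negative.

Field M=12, B=1: +12·20° lon, +1·10° lat → SW at lon 60°, lat -80°.
Square 4, 2: +4·2° lon, +2·1° lat → SW at lon 68°, lat -78°.
Subsquare f=5, c=2: +5·0.0833333° lon, +2·0.0416667° lat → SW at lon 68.4167°, lat -77.9167°.
latitude -77.9167, longitude 68.4167.

-77.9167, 68.4167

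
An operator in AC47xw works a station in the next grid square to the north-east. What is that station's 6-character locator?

Longitude subsquare x = 23; +1 → 24, wraps to 0 = a, carry into square.
Longitude square 4; +1 → 5.
Latitude subsquare w = 22; +1 → 23 = x.

AC57ax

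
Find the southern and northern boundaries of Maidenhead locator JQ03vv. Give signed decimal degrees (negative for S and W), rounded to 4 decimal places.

Field J=9, Q=16: +9·20° lon, +16·10° lat → SW at lon 0°, lat 70°.
Square 0, 3: +0·2° lon, +3·1° lat → SW at lon 0°, lat 73°.
Subsquare v=21, v=21: +21·0.0833333° lon, +21·0.0416667° lat → SW at lon 1.75°, lat 73.875°.
Cell spans 0.0833333° lon × 0.0416667° lat.
south 73.8750, north 73.9167.

73.8750, 73.9167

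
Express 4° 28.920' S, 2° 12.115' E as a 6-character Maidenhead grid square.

JI15cm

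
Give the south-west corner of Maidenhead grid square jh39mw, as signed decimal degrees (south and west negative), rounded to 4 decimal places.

Field J=9, H=7: +9·20° lon, +7·10° lat → SW at lon 0°, lat -20°.
Square 3, 9: +3·2° lon, +9·1° lat → SW at lon 6°, lat -11°.
Subsquare m=12, w=22: +12·0.0833333° lon, +22·0.0416667° lat → SW at lon 7°, lat -10.0833°.
latitude -10.0833, longitude 7.0000.

-10.0833, 7.0000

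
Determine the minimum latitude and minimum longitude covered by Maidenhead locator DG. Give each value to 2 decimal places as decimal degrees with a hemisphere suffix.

Field D=3, G=6: +3·20° lon, +6·10° lat → SW at lon -120°, lat -30°.
latitude 30.00° S, longitude 120.00° W.

30.00° S, 120.00° W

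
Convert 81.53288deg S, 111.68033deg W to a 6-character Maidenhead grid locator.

DA48dl

Add 180° to longitude and 90° to latitude: 68.3197, 8.4671.
Field: lon ⌊68.3197/20⌋ = 3 → D; lat ⌊8.4671/10⌋ = 0 → A.
Square: lon ⌊8.3197/2⌋ = 4; lat ⌊8.4671/1⌋ = 8.
Subsquare: lon ⌊0.3197/0.0833333⌋ = 3 → d; lat ⌊0.4671/0.0416667⌋ = 11 → l.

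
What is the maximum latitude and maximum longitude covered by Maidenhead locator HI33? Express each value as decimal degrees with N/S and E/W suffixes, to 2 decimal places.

6.00° S, 32.00° W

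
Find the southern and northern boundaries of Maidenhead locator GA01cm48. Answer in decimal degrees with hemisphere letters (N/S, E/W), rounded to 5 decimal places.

88.46667° S, 88.46250° S

Field G=6, A=0: +6·20° lon, +0·10° lat → SW at lon -60°, lat -90°.
Square 0, 1: +0·2° lon, +1·1° lat → SW at lon -60°, lat -89°.
Subsquare c=2, m=12: +2·0.0833333° lon, +12·0.0416667° lat → SW at lon -59.8333°, lat -88.5°.
Extended square 4, 8: +4·0.00833333° lon, +8·0.00416667° lat → SW at lon -59.8°, lat -88.4667°.
Cell spans 0.00833333° lon × 0.00416667° lat.
south 88.46667° S, north 88.46250° S.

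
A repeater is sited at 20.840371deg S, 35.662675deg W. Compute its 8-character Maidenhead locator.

HG29ed08

Offset from 180°W / 90°S: lon 144.33732°, lat 69.15963°.
Field (20°×10°, letters A–R): 144.33732/20 → 7 → H, 69.15963/10 → 6 → G; chars HG.
Square (2°×1°, digits 0–9): 4.33732/2 → 2, 9.15963/1 → 9; chars 29.
Subsquare (5′×2.5′, letters a–x): 0.33732/0.0833333 → 4 → e, 0.15963/0.0416667 → 3 → d; chars ed.
Extended square (30″×15″, digits 0–9): 0.00399/0.00833333 → 0, 0.03463/0.00416667 → 8; chars 08.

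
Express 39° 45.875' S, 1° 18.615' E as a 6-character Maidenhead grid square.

JF00pf

Add 180° to longitude and 90° to latitude: 181.3102, 50.2354.
Field (20°×10°, letters A–R): 181.3102/20 → 9 → J, 50.2354/10 → 5 → F; chars JF.
Square (2°×1°, digits 0–9): 1.3102/2 → 0, 0.2354/1 → 0; chars 00.
Subsquare (5′×2.5′, letters a–x): 1.3102/0.0833333 → 15 → p, 0.2354/0.0416667 → 5 → f; chars pf.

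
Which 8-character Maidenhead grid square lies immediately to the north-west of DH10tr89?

Longitude extended square 8; −1 → 7.
Latitude extended square 9; +1 → 10, wraps to 0, carry into subsquare.
Latitude subsquare r = 17; +1 → 18 = s.

DH10ts70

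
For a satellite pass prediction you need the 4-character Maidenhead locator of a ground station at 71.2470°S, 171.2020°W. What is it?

Add 180° to longitude and 90° to latitude: 8.80, 18.75.
Field: lon ⌊8.80/20⌋ = 0 → A; lat ⌊18.75/10⌋ = 1 → B.
Square: lon ⌊8.80/2⌋ = 4; lat ⌊8.75/1⌋ = 8.

AB48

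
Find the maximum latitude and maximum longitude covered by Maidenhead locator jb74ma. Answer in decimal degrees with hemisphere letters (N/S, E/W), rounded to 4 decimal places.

Field J=9, B=1: +9·20° lon, +1·10° lat → SW at lon 0°, lat -80°.
Square 7, 4: +7·2° lon, +4·1° lat → SW at lon 14°, lat -76°.
Subsquare m=12, a=0: +12·0.0833333° lon, +0·0.0416667° lat → SW at lon 15°, lat -76°.
Cell spans 0.0833333° lon × 0.0416667° lat. NE corner is SW corner plus one full cell.
latitude 75.9583° S, longitude 15.0833° E.

75.9583° S, 15.0833° E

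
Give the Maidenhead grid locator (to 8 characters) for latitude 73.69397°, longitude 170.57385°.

RQ53gq86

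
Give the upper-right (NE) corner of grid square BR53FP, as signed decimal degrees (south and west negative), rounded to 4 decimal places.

Field B=1, R=17: +1·20° lon, +17·10° lat → SW at lon -160°, lat 80°.
Square 5, 3: +5·2° lon, +3·1° lat → SW at lon -150°, lat 83°.
Subsquare f=5, p=15: +5·0.0833333° lon, +15·0.0416667° lat → SW at lon -149.583°, lat 83.625°.
Cell spans 0.0833333° lon × 0.0416667° lat. NE corner is SW corner plus one full cell.
latitude 83.6667, longitude -149.5000.

83.6667, -149.5000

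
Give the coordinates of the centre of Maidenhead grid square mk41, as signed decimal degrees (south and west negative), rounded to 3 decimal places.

Field M=12, K=10: +12·20° lon, +10·10° lat → SW at lon 60°, lat 10°.
Square 4, 1: +4·2° lon, +1·1° lat → SW at lon 68°, lat 11°.
Cell spans 2° lon × 1° lat. Centre is SW corner plus half of each.
latitude 11.500, longitude 69.000.

11.500, 69.000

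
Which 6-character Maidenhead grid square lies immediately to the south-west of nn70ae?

Longitude subsquare a = 0; −1 → -1, wraps to 23 = x, carry into square.
Longitude square 7; −1 → 6.
Latitude subsquare e = 4; −1 → 3 = d.

NN60xd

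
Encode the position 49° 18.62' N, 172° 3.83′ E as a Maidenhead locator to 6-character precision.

RN69ah

Shift to the Maidenhead origin (180°W, 90°S): lon 352.0638, lat 139.3103.
Field: 352.0638/20 → 17 → R, 139.3103/10 → 13 → N; chars RN.
Square: 12.0638/2 → 6, 9.3103/1 → 9; chars 69.
Subsquare: 0.0638/0.0833333 → 0 → a, 0.3103/0.0416667 → 7 → h; chars ah.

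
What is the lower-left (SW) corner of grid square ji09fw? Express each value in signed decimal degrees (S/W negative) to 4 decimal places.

Field J=9, I=8: +9·20° lon, +8·10° lat → SW at lon 0°, lat -10°.
Square 0, 9: +0·2° lon, +9·1° lat → SW at lon 0°, lat -1°.
Subsquare f=5, w=22: +5·0.0833333° lon, +22·0.0416667° lat → SW at lon 0.416667°, lat -0.0833333°.
latitude -0.0833, longitude 0.4167.

-0.0833, 0.4167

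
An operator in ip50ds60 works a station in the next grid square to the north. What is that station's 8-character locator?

Latitude extended square 0; +1 → 1.
The longitude characters are unchanged.

IP50ds61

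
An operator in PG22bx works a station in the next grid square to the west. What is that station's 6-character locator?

PG22ax

Longitude subsquare b = 1; −1 → 0 = a.
The latitude characters are unchanged.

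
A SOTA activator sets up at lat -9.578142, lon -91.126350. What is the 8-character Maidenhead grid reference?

EI40kk41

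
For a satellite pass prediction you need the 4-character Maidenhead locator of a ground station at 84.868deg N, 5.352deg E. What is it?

Offset from 180°W / 90°S: lon 185.35°, lat 174.87°.
Field (20°×10°, letters A–R): lon ⌊185.35/20⌋ = 9 → J; lat ⌊174.87/10⌋ = 17 → R.
Square (2°×1°, digits 0–9): lon ⌊5.35/2⌋ = 2; lat ⌊4.87/1⌋ = 4.

JR24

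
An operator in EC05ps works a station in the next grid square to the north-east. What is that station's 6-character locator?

Longitude subsquare p = 15; +1 → 16 = q.
Latitude subsquare s = 18; +1 → 19 = t.

EC05qt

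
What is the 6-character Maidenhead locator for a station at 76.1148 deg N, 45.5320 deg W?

GQ76fc

Add 180° to longitude and 90° to latitude: 134.4680, 166.1148.
Field (20°×10°, letters A–R): 134.4680/20 → 6 → G, 166.1148/10 → 16 → Q; chars GQ.
Square (2°×1°, digits 0–9): 14.4680/2 → 7, 6.1148/1 → 6; chars 76.
Subsquare (5′×2.5′, letters a–x): 0.4680/0.0833333 → 5 → f, 0.1148/0.0416667 → 2 → c; chars fc.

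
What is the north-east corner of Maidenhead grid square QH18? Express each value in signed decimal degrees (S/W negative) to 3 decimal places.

Field Q=16, H=7: +16·20° lon, +7·10° lat → SW at lon 140°, lat -20°.
Square 1, 8: +1·2° lon, +8·1° lat → SW at lon 142°, lat -12°.
Cell spans 2° lon × 1° lat. NE corner is SW corner plus one full cell.
latitude -11.000, longitude 144.000.

-11.000, 144.000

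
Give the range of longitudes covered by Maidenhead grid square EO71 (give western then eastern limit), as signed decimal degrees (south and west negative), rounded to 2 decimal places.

-86.00, -84.00

Field E=4, O=14: +4·20° lon, +14·10° lat → SW at lon -100°, lat 50°.
Square 7, 1: +7·2° lon, +1·1° lat → SW at lon -86°, lat 51°.
Cell spans 2° lon × 1° lat.
west -86.00, east -84.00.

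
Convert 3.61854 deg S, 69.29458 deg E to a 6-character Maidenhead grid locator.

MI46pj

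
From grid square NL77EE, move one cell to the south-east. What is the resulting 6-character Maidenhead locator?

NL77fd

Longitude subsquare e = 4; +1 → 5 = f.
Latitude subsquare e = 4; −1 → 3 = d.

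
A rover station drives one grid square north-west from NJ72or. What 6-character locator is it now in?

Longitude subsquare o = 14; −1 → 13 = n.
Latitude subsquare r = 17; +1 → 18 = s.

NJ72ns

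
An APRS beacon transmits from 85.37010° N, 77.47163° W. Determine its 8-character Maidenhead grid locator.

Add 180° to longitude and 90° to latitude: 102.52837, 175.37010.
Field: lon ⌊102.52837/20⌋ = 5 → F; lat ⌊175.37010/10⌋ = 17 → R.
Square: lon ⌊2.52837/2⌋ = 1; lat ⌊5.37010/1⌋ = 5.
Subsquare: lon ⌊0.52837/0.0833333⌋ = 6 → g; lat ⌊0.37010/0.0416667⌋ = 8 → i.
Extended square: lon ⌊0.02837/0.00833333⌋ = 3; lat ⌊0.03677/0.00416667⌋ = 8.

FR15gi38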